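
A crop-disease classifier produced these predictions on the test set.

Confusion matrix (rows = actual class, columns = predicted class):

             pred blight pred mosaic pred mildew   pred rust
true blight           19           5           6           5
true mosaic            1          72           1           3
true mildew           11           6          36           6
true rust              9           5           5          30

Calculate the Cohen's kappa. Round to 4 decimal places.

Observed agreement pₒ = trace/N = 157/220 = 0.71364
Expected agreement pₑ = Σ (rowᵢ·colᵢ)/N² = (35·40 + 77·88 + 59·48 + 49·44)/220² = 0.27198
κ = (pₒ − pₑ)/(1 − pₑ) = (0.71364 − 0.27198)/(1 − 0.27198) = 0.6067

0.6067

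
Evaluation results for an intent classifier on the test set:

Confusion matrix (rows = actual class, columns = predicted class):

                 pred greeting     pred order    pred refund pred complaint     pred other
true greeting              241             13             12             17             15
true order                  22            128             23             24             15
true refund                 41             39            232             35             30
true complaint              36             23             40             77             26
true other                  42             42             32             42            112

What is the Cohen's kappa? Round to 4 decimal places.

0.4705

Observed agreement pₒ = trace/N = 790/1359 = 0.58131
Expected agreement pₑ = Σ (rowᵢ·colᵢ)/N² = (298·382 + 212·245 + 377·339 + 202·195 + 270·198)/1359² = 0.20923
κ = (pₒ − pₑ)/(1 − pₑ) = (0.58131 − 0.20923)/(1 − 0.20923) = 0.4705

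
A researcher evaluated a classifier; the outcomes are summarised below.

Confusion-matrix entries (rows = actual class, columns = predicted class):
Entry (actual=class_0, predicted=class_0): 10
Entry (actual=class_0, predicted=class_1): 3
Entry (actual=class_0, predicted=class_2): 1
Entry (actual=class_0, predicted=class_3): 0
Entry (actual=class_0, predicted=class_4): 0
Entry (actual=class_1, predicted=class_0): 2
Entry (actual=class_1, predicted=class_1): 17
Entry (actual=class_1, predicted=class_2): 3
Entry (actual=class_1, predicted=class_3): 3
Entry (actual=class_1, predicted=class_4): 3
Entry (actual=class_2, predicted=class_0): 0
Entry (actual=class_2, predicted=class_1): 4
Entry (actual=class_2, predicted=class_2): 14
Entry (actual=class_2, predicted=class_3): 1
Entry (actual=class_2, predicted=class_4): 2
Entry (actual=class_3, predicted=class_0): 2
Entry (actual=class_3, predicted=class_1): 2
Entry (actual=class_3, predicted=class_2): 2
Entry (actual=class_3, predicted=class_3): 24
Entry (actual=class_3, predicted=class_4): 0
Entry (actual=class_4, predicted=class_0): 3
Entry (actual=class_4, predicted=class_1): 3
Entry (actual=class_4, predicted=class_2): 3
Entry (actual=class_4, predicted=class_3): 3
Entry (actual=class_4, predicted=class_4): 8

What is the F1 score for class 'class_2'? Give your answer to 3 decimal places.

Take TP from the diagonal, FP from the rest of the 'class_2' prediction marginal, FN from the rest of the 'class_2' actual marginal.
F1 score = 2·TP/(2·TP+FP+FN).
class_2: TP=14, FP=1+3+2+3=9, FN=0+4+1+2=7 → 28/44 = 0.6364

0.636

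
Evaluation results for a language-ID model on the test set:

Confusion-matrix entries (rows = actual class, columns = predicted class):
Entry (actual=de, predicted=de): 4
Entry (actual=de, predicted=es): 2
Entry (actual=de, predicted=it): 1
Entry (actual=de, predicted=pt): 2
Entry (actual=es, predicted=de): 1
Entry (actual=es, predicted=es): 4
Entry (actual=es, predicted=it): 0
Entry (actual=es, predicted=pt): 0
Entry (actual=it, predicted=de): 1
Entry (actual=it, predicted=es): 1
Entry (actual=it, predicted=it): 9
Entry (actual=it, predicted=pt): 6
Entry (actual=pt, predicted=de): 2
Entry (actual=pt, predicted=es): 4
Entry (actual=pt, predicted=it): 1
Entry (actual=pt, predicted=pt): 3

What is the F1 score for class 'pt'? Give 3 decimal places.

0.286

Take TP from the diagonal, FP from the rest of the 'pt' prediction marginal, FN from the rest of the 'pt' actual marginal.
F1 score = 2·TP/(2·TP+FP+FN).
pt: TP=3, FP=2+0+6=8, FN=2+4+1=7 → 6/21 = 0.2857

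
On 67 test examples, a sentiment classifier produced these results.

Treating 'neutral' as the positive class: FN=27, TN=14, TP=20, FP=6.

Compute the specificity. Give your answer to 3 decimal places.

Specificity = TN/(TN+FP) = 14/(14+6) = 0.700

0.700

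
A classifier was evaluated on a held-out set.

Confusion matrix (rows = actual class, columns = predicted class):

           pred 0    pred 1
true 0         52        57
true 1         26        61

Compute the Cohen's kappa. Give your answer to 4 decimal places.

Observed agreement pₒ = trace/N = 113/196 = 0.57653
Expected agreement pₑ = Σ (rowᵢ·colᵢ)/N² = (109·78 + 87·118)/196² = 0.48855
κ = (pₒ − pₑ)/(1 − pₑ) = (0.57653 − 0.48855)/(1 − 0.48855) = 0.1720

0.1720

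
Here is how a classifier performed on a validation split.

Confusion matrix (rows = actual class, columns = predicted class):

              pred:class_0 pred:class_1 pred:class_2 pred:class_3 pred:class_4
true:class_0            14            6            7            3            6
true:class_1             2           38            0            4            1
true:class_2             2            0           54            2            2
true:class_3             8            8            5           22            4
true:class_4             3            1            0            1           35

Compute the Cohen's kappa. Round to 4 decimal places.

0.6400

Observed agreement pₒ = trace/N = 163/228 = 0.71491
Expected agreement pₑ = Σ (rowᵢ·colᵢ)/N² = (36·29 + 45·53 + 60·66 + 47·32 + 40·48)/228² = 0.20801
κ = (pₒ − pₑ)/(1 − pₑ) = (0.71491 − 0.20801)/(1 − 0.20801) = 0.6400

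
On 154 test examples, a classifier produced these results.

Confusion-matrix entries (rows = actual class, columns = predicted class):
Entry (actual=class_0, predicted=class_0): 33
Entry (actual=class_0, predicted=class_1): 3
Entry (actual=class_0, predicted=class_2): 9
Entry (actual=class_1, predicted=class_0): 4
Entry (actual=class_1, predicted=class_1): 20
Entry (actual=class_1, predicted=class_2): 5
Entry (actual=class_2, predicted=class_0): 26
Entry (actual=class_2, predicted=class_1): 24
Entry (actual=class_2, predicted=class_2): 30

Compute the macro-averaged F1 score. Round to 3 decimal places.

0.540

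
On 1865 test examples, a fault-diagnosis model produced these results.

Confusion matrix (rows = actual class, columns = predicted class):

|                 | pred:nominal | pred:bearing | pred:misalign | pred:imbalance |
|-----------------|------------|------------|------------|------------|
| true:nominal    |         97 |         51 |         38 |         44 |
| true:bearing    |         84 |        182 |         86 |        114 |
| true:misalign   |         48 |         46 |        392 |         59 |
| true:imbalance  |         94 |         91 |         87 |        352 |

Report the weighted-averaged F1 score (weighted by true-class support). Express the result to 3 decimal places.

0.549

Per-class F1 score (2·TP/(2·TP+FP+FN)):
  nominal: TP=97, FP=84+48+94=226, FN=51+38+44=133 → 194/553 = 0.3508
  bearing: TP=182, FP=51+46+91=188, FN=84+86+114=284 → 364/836 = 0.4354
  misalign: TP=392, FP=38+86+87=211, FN=48+46+59=153 → 784/1148 = 0.6829
  imbalance: TP=352, FP=44+114+59=217, FN=94+91+87=272 → 704/1193 = 0.5901
Weighted-F1 score = Σ (supportᵢ/N)·F1 scoreᵢ with N=1865: (230/1865)·0.3508 + (466/1865)·0.4354 + (545/1865)·0.6829 + (624/1865)·0.5901 = 0.549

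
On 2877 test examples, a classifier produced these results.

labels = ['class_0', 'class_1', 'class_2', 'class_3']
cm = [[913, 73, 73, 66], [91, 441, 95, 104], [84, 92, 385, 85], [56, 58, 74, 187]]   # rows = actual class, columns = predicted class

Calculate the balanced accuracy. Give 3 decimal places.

Balanced accuracy = mean of per-class recall.
  class_0: recall = 913/1125 = 0.8116
  class_1: recall = 441/731 = 0.6033
  class_2: recall = 385/646 = 0.5960
  class_3: recall = 187/375 = 0.4987
Mean = (0.8116 + 0.6033 + 0.5960 + 0.4987) / 4 = 0.627

0.627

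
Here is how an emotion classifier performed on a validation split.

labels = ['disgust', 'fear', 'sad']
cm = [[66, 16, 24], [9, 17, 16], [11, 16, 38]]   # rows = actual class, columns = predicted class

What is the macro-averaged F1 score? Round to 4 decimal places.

0.5309

Per-class F1 score (2·TP/(2·TP+FP+FN)):
  disgust: TP=66, FP=9+11=20, FN=16+24=40 → 132/192 = 0.68750
  fear: TP=17, FP=16+16=32, FN=9+16=25 → 34/91 = 0.37363
  sad: TP=38, FP=24+16=40, FN=11+16=27 → 76/143 = 0.53147
Macro-F1 score = mean = (0.68750 + 0.37363 + 0.53147) / 3 = 0.5309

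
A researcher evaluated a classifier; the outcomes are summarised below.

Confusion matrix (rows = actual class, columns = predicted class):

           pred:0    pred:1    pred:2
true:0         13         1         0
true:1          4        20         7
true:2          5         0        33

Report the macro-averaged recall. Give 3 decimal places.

0.814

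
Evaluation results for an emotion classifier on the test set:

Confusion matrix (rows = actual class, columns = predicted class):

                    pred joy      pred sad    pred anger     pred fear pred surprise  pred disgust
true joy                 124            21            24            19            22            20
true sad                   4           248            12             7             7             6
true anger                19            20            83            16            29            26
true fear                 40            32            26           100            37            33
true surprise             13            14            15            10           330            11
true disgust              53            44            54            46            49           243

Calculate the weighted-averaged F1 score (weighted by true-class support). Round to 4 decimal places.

0.5980

Per-class F1 score (2·TP/(2·TP+FP+FN)):
  joy: TP=124, FP=4+19+40+13+53=129, FN=21+24+19+22+20=106 → 248/483 = 0.51346
  sad: TP=248, FP=21+20+32+14+44=131, FN=4+12+7+7+6=36 → 496/663 = 0.74811
  anger: TP=83, FP=24+12+26+15+54=131, FN=19+20+16+29+26=110 → 166/407 = 0.40786
  fear: TP=100, FP=19+7+16+10+46=98, FN=40+32+26+37+33=168 → 200/466 = 0.42918
  surprise: TP=330, FP=22+7+29+37+49=144, FN=13+14+15+10+11=63 → 660/867 = 0.76125
  disgust: TP=243, FP=20+6+26+33+11=96, FN=53+44+54+46+49=246 → 486/828 = 0.58696
Weighted-F1 score = Σ (supportᵢ/N)·F1 scoreᵢ with N=1857: (230/1857)·0.51346 + (284/1857)·0.74811 + (193/1857)·0.40786 + (268/1857)·0.42918 + (393/1857)·0.76125 + (489/1857)·0.58696 = 0.5980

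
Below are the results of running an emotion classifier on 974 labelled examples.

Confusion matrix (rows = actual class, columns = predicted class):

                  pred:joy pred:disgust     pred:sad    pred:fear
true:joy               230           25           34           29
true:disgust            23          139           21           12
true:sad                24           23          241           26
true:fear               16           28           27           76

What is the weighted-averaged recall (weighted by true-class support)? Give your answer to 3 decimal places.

0.704

Per-class recall (TP/(TP+FN)):
  joy: TP=230, FN=25+34+29=88 → 230/318 = 0.7233
  disgust: TP=139, FN=23+21+12=56 → 139/195 = 0.7128
  sad: TP=241, FN=24+23+26=73 → 241/314 = 0.7675
  fear: TP=76, FN=16+28+27=71 → 76/147 = 0.5170
Weighted-recall = Σ (supportᵢ/N)·recallᵢ with N=974: (318/974)·0.7233 + (195/974)·0.7128 + (314/974)·0.7675 + (147/974)·0.5170 = 0.704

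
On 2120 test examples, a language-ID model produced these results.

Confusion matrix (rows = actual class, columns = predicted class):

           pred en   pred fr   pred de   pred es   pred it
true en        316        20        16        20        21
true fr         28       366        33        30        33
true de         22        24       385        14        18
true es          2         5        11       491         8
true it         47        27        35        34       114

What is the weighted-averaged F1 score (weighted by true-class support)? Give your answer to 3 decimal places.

0.783

Per-class F1 score (2·TP/(2·TP+FP+FN)):
  en: TP=316, FP=28+22+2+47=99, FN=20+16+20+21=77 → 632/808 = 0.7822
  fr: TP=366, FP=20+24+5+27=76, FN=28+33+30+33=124 → 732/932 = 0.7854
  de: TP=385, FP=16+33+11+35=95, FN=22+24+14+18=78 → 770/943 = 0.8165
  es: TP=491, FP=20+30+14+34=98, FN=2+5+11+8=26 → 982/1106 = 0.8879
  it: TP=114, FP=21+33+18+8=80, FN=47+27+35+34=143 → 228/451 = 0.5055
Weighted-F1 score = Σ (supportᵢ/N)·F1 scoreᵢ with N=2120: (393/2120)·0.7822 + (490/2120)·0.7854 + (463/2120)·0.8165 + (517/2120)·0.8879 + (257/2120)·0.5055 = 0.783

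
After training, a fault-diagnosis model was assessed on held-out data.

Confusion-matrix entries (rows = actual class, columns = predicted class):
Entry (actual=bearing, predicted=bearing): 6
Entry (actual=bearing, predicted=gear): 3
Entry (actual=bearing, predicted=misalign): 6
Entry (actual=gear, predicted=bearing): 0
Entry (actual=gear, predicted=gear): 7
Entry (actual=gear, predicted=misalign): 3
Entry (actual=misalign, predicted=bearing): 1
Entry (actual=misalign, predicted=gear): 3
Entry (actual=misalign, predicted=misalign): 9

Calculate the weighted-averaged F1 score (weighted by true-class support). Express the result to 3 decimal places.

0.574

Per-class F1 score (2·TP/(2·TP+FP+FN)):
  bearing: TP=6, FP=0+1=1, FN=3+6=9 → 12/22 = 0.5455
  gear: TP=7, FP=3+3=6, FN=0+3=3 → 14/23 = 0.6087
  misalign: TP=9, FP=6+3=9, FN=1+3=4 → 18/31 = 0.5806
Weighted-F1 score = Σ (supportᵢ/N)·F1 scoreᵢ with N=38: (15/38)·0.5455 + (10/38)·0.6087 + (13/38)·0.5806 = 0.574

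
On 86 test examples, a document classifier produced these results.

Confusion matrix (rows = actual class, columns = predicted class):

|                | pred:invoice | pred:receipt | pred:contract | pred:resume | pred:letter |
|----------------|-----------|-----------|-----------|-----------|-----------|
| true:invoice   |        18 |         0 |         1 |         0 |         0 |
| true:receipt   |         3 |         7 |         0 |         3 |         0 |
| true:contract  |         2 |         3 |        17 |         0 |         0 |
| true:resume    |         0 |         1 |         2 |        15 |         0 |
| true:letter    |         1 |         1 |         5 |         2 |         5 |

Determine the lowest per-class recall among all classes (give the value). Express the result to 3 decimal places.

0.357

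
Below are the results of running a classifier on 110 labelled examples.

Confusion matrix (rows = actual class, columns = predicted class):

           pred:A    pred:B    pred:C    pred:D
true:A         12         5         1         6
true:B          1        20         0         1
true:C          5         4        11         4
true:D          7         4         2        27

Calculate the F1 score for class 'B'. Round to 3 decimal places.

0.727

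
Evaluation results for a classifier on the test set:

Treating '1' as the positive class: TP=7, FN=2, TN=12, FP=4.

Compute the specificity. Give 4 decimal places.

0.7500

Specificity = TN/(TN+FP) = 12/(12+4) = 0.7500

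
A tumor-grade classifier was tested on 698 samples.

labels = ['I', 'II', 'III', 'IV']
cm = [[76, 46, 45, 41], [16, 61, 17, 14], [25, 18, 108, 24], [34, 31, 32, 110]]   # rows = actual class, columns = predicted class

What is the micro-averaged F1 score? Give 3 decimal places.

Micro-averaging pools counts across classes: ΣTP=355, ΣFP=343, ΣFN=343.
Micro-F1 score = 2·TP/(2·TP+FP+FN) on pooled counts = 0.509 (equals overall accuracy in single-label multiclass).

0.509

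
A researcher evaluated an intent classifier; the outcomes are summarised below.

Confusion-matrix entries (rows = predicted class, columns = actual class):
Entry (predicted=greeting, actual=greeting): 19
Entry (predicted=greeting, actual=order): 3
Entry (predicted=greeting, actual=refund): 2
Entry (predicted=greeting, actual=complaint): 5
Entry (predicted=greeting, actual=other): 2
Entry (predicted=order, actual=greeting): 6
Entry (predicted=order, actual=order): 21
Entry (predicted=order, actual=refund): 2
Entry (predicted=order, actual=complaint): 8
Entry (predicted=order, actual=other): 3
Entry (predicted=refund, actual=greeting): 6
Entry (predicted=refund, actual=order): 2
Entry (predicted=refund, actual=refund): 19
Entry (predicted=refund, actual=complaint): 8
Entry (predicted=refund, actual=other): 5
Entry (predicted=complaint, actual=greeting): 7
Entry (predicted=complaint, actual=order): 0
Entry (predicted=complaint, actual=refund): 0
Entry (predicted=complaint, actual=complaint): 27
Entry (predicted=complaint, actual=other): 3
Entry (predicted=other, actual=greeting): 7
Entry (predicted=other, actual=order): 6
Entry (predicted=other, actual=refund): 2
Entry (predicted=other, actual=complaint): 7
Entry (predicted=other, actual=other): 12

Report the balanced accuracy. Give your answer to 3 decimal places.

0.562

Balanced accuracy = mean of per-class recall.
  greeting: recall = 19/45 = 0.4222
  order: recall = 21/32 = 0.6563
  refund: recall = 19/25 = 0.7600
  complaint: recall = 27/55 = 0.4909
  other: recall = 12/25 = 0.4800
Mean = (0.4222 + 0.6563 + 0.7600 + 0.4909 + 0.4800) / 5 = 0.562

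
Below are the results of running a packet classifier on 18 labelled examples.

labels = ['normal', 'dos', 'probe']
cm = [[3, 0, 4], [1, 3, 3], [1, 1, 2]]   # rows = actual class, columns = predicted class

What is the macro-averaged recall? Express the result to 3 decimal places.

0.452

Per-class recall (TP/(TP+FN)):
  normal: TP=3, FN=0+4=4 → 3/7 = 0.4286
  dos: TP=3, FN=1+3=4 → 3/7 = 0.4286
  probe: TP=2, FN=1+1=2 → 2/4 = 0.5000
Macro-recall = mean = (0.4286 + 0.4286 + 0.5000) / 3 = 0.452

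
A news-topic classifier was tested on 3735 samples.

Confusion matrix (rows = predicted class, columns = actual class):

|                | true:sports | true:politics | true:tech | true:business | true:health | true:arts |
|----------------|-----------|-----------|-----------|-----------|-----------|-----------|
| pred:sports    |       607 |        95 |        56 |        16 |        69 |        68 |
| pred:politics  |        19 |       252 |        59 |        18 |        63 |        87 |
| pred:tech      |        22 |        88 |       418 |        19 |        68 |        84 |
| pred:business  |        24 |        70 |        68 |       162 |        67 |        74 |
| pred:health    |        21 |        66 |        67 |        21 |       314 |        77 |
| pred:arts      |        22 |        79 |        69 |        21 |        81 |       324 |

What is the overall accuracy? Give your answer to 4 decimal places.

Accuracy = trace / total = (607+252+418+162+314+324=2077) / 3735 = 2077/3735 = 0.5561

0.5561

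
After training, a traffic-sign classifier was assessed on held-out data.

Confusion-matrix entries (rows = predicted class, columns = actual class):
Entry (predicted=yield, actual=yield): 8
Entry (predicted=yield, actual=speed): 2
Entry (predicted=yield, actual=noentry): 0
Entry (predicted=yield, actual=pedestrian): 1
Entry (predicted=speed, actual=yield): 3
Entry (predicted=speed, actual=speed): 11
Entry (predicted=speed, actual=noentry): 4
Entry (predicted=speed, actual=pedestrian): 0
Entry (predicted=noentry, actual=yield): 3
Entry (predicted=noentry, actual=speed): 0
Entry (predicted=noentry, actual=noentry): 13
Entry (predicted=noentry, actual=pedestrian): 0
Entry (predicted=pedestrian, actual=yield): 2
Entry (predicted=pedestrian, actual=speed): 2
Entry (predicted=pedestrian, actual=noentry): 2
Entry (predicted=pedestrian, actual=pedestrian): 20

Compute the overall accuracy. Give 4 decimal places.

Accuracy = trace / total = (8+11+13+20=52) / 71 = 52/71 = 0.7324

0.7324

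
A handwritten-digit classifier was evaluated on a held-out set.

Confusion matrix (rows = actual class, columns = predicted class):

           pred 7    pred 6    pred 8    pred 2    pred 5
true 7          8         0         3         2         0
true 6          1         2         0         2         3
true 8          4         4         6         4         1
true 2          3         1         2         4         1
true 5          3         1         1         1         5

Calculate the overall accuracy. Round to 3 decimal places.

Accuracy = trace / total = (8+2+6+4+5=25) / 62 = 25/62 = 0.403

0.403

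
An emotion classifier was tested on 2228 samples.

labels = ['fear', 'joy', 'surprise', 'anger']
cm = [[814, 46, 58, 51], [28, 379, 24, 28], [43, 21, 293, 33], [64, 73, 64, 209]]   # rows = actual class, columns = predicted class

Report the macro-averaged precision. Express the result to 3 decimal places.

Per-class precision (TP/(TP+FP)):
  fear: TP=814, FP=28+43+64=135 → 814/949 = 0.8577
  joy: TP=379, FP=46+21+73=140 → 379/519 = 0.7303
  surprise: TP=293, FP=58+24+64=146 → 293/439 = 0.6674
  anger: TP=209, FP=51+28+33=112 → 209/321 = 0.6511
Macro-precision = mean = (0.8577 + 0.7303 + 0.6674 + 0.6511) / 4 = 0.727

0.727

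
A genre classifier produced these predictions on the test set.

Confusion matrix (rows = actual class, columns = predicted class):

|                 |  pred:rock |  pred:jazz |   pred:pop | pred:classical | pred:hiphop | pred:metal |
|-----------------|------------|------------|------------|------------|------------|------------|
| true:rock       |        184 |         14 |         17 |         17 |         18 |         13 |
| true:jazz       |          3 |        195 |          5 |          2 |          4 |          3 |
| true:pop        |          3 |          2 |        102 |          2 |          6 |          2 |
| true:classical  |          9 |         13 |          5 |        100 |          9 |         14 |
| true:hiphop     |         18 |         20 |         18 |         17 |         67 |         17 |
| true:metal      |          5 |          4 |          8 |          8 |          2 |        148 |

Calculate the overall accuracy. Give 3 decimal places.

0.741

Accuracy = trace / total = (184+195+102+100+67+148=796) / 1074 = 796/1074 = 0.741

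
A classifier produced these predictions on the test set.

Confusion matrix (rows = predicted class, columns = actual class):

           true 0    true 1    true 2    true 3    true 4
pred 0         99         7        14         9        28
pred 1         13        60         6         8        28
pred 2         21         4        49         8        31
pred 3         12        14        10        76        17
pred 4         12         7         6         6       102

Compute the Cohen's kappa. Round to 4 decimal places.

0.4922

Observed agreement pₒ = trace/N = 386/647 = 0.59660
Expected agreement pₑ = Σ (rowᵢ·colᵢ)/N² = (157·157 + 92·115 + 85·113 + 107·129 + 206·133)/647² = 0.20553
κ = (pₒ − pₑ)/(1 − pₑ) = (0.59660 − 0.20553)/(1 − 0.20553) = 0.4922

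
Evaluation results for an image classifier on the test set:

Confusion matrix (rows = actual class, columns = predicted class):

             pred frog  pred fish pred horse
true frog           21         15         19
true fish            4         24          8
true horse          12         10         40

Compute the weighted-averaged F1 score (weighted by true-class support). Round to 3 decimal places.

Per-class F1 score (2·TP/(2·TP+FP+FN)):
  frog: TP=21, FP=4+12=16, FN=15+19=34 → 42/92 = 0.4565
  fish: TP=24, FP=15+10=25, FN=4+8=12 → 48/85 = 0.5647
  horse: TP=40, FP=19+8=27, FN=12+10=22 → 80/129 = 0.6202
Weighted-F1 score = Σ (supportᵢ/N)·F1 scoreᵢ with N=153: (55/153)·0.4565 + (36/153)·0.5647 + (62/153)·0.6202 = 0.548

0.548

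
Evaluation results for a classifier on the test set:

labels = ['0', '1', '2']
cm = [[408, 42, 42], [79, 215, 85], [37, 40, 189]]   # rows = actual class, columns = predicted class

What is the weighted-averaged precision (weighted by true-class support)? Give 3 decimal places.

0.718

Per-class precision (TP/(TP+FP)):
  0: TP=408, FP=79+37=116 → 408/524 = 0.7786
  1: TP=215, FP=42+40=82 → 215/297 = 0.7239
  2: TP=189, FP=42+85=127 → 189/316 = 0.5981
Weighted-precision = Σ (supportᵢ/N)·precisionᵢ with N=1137: (492/1137)·0.7786 + (379/1137)·0.7239 + (266/1137)·0.5981 = 0.718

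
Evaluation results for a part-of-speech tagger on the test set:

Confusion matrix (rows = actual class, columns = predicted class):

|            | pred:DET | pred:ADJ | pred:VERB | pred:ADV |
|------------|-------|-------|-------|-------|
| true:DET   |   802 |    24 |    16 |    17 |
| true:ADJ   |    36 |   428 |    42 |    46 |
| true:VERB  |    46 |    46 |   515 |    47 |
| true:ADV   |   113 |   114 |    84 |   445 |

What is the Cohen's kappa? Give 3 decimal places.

0.699

Observed agreement pₒ = trace/N = 2190/2821 = 0.7763
Expected agreement pₑ = Σ (rowᵢ·colᵢ)/N² = (859·997 + 552·612 + 654·657 + 756·555)/2821² = 0.2568
κ = (pₒ − pₑ)/(1 − pₑ) = (0.7763 − 0.2568)/(1 − 0.2568) = 0.699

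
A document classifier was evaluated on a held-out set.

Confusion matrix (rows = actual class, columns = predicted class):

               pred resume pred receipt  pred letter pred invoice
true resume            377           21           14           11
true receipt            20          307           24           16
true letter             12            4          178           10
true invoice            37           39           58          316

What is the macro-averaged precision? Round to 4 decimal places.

Per-class precision (TP/(TP+FP)):
  resume: TP=377, FP=20+12+37=69 → 377/446 = 0.84529
  receipt: TP=307, FP=21+4+39=64 → 307/371 = 0.82749
  letter: TP=178, FP=14+24+58=96 → 178/274 = 0.64964
  invoice: TP=316, FP=11+16+10=37 → 316/353 = 0.89518
Macro-precision = mean = (0.84529 + 0.82749 + 0.64964 + 0.89518) / 4 = 0.8044

0.8044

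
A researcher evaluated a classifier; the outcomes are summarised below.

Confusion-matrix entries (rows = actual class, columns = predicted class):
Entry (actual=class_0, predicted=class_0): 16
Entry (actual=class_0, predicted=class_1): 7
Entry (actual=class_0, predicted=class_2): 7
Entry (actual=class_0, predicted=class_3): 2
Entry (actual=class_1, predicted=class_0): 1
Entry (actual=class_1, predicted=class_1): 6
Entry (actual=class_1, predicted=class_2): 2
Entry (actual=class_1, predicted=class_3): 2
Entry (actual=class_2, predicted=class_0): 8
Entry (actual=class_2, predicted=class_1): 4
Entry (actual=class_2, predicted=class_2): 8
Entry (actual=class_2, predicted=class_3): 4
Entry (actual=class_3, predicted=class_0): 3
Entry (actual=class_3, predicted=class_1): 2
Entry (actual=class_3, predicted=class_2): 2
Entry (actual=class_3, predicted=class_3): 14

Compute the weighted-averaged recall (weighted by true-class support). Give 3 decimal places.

Per-class recall (TP/(TP+FN)):
  class_0: TP=16, FN=7+7+2=16 → 16/32 = 0.5000
  class_1: TP=6, FN=1+2+2=5 → 6/11 = 0.5455
  class_2: TP=8, FN=8+4+4=16 → 8/24 = 0.3333
  class_3: TP=14, FN=3+2+2=7 → 14/21 = 0.6667
Weighted-recall = Σ (supportᵢ/N)·recallᵢ with N=88: (32/88)·0.5000 + (11/88)·0.5455 + (24/88)·0.3333 + (21/88)·0.6667 = 0.500

0.500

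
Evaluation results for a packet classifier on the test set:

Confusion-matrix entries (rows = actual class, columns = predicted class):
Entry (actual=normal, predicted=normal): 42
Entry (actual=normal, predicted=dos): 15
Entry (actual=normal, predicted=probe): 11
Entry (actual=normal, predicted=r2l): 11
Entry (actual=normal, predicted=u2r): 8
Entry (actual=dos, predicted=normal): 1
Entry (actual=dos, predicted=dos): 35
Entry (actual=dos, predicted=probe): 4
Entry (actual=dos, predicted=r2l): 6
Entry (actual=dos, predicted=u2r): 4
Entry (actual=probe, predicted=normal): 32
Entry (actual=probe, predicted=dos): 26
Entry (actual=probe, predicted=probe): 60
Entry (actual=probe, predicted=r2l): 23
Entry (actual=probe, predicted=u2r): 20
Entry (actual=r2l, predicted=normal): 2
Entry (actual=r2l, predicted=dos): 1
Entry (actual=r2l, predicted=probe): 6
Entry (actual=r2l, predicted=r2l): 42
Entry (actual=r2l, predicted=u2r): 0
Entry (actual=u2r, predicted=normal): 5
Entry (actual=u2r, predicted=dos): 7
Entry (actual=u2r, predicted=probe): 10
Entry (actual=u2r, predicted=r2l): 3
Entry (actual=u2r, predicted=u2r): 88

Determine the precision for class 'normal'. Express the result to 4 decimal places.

0.5122

Take TP from the diagonal, FP from the rest of the 'normal' prediction marginal, FN from the rest of the 'normal' actual marginal.
precision = TP/(TP+FP).
normal: TP=42, FP=1+32+2+5=40 → 42/82 = 0.51220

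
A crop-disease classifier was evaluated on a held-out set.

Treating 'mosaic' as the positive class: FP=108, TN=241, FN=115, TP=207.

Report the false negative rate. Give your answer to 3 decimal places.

0.357

FNR = FN/(FN+TP) = 115/(115+207) = 0.357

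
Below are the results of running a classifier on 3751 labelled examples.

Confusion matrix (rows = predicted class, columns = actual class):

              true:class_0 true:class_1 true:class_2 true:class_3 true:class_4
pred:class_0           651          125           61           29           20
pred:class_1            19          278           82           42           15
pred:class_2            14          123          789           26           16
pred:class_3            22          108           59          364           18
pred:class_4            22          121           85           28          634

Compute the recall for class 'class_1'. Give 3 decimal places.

0.368

recall = TP/(TP+FN).
class_1: TP=278, FN=125+123+108+121=477 → 278/755 = 0.3682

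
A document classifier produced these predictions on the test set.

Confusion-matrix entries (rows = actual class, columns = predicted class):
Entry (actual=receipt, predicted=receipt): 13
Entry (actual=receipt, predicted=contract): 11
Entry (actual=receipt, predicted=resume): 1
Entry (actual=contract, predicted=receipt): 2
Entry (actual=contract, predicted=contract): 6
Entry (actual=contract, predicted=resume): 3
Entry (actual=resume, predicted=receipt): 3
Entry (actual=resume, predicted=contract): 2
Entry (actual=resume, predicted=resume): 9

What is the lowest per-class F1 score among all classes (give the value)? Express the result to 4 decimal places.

0.4000

Per-class F1 score (2·TP/(2·TP+FP+FN)):
  receipt: TP=13, FP=2+3=5, FN=11+1=12 → 26/43 = 0.60465
  contract: TP=6, FP=11+2=13, FN=2+3=5 → 12/30 = 0.40000
  resume: TP=9, FP=1+3=4, FN=3+2=5 → 18/27 = 0.66667
Lowest is class 'contract' with F1 score = 0.4000.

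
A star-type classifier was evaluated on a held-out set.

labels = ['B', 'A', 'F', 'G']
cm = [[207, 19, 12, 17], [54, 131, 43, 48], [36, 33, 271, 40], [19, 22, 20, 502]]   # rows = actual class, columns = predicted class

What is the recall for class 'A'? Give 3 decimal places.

0.475

One-vs-rest for 'A': TP = diagonal; FP = other classes predicted 'A'; FN = 'A' predicted as other.
recall = TP/(TP+FN).
A: TP=131, FN=54+43+48=145 → 131/276 = 0.4746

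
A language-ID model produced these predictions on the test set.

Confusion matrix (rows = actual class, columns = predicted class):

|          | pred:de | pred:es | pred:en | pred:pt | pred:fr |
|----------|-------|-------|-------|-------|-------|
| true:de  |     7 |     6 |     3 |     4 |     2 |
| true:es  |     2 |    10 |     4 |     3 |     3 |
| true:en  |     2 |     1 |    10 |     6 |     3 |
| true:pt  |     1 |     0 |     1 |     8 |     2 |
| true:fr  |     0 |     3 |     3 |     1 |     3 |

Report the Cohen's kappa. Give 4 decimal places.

0.2885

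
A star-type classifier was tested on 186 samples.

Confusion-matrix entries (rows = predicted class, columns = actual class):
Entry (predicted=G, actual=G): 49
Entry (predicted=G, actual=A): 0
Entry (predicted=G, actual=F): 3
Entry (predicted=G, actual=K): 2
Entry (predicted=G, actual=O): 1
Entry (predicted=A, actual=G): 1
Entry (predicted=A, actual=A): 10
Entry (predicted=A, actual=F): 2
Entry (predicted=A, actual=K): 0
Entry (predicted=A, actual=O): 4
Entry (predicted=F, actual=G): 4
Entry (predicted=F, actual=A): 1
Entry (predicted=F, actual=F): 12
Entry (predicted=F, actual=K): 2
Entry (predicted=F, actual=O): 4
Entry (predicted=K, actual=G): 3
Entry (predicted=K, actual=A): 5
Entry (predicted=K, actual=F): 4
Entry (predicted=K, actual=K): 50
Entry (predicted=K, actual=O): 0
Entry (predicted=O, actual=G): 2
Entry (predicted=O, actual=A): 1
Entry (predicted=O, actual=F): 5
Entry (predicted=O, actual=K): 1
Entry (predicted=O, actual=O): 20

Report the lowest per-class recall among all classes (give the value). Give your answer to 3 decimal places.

0.462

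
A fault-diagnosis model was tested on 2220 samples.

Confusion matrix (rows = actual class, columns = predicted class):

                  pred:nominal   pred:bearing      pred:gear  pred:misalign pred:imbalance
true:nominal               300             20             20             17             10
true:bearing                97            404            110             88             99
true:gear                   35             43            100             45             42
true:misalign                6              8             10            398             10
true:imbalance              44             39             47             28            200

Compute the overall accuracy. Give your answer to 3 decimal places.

Accuracy = trace / total = (300+404+100+398+200=1402) / 2220 = 1402/2220 = 0.632

0.632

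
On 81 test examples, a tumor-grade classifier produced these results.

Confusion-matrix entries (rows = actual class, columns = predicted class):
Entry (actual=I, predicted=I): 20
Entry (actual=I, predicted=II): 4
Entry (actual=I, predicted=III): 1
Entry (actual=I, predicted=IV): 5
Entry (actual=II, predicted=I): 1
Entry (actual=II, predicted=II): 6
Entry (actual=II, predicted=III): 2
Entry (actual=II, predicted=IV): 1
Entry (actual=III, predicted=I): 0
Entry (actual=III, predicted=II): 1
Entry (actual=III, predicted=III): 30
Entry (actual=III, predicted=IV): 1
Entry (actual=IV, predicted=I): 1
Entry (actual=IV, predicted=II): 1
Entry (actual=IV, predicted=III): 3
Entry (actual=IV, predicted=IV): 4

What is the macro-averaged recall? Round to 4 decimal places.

0.6622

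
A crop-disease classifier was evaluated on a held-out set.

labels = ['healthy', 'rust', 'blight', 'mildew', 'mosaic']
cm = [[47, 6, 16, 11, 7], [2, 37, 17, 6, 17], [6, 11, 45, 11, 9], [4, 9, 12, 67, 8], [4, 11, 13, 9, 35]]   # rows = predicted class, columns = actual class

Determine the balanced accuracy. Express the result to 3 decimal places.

Balanced accuracy = mean of per-class recall.
  healthy: recall = 47/63 = 0.7460
  rust: recall = 37/74 = 0.5000
  blight: recall = 45/103 = 0.4369
  mildew: recall = 67/104 = 0.6442
  mosaic: recall = 35/76 = 0.4605
Mean = (0.7460 + 0.5000 + 0.4369 + 0.6442 + 0.4605) / 5 = 0.558

0.558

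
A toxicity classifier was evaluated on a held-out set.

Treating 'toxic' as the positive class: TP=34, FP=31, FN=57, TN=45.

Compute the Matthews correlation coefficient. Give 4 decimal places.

MCC = (TP·TN − FP·FN) / √((TP+FP)(TP+FN)(TN+FP)(TN+FN))
Numerator = 34·45 − 31·57 = -237
Denominator = √(65·91·76·102) = √45853080 = 6771.4902
MCC = -237 / 6771.4902 = -0.0350

-0.0350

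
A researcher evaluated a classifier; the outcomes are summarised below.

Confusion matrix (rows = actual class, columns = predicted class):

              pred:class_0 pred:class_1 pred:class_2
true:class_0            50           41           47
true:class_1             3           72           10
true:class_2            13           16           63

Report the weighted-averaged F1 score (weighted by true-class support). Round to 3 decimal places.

Per-class F1 score (2·TP/(2·TP+FP+FN)):
  class_0: TP=50, FP=3+13=16, FN=41+47=88 → 100/204 = 0.4902
  class_1: TP=72, FP=41+16=57, FN=3+10=13 → 144/214 = 0.6729
  class_2: TP=63, FP=47+10=57, FN=13+16=29 → 126/212 = 0.5943
Weighted-F1 score = Σ (supportᵢ/N)·F1 scoreᵢ with N=315: (138/315)·0.4902 + (85/315)·0.6729 + (92/315)·0.5943 = 0.570

0.570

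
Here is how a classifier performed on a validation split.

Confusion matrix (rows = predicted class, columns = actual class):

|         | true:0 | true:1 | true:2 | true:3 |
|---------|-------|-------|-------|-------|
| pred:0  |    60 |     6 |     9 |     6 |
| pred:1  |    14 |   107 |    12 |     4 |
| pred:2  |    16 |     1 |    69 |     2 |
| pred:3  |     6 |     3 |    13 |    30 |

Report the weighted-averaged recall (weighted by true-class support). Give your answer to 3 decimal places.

Per-class recall (TP/(TP+FN)):
  0: TP=60, FN=14+16+6=36 → 60/96 = 0.6250
  1: TP=107, FN=6+1+3=10 → 107/117 = 0.9145
  2: TP=69, FN=9+12+13=34 → 69/103 = 0.6699
  3: TP=30, FN=6+4+2=12 → 30/42 = 0.7143
Weighted-recall = Σ (supportᵢ/N)·recallᵢ with N=358: (96/358)·0.6250 + (117/358)·0.9145 + (103/358)·0.6699 + (42/358)·0.7143 = 0.743

0.743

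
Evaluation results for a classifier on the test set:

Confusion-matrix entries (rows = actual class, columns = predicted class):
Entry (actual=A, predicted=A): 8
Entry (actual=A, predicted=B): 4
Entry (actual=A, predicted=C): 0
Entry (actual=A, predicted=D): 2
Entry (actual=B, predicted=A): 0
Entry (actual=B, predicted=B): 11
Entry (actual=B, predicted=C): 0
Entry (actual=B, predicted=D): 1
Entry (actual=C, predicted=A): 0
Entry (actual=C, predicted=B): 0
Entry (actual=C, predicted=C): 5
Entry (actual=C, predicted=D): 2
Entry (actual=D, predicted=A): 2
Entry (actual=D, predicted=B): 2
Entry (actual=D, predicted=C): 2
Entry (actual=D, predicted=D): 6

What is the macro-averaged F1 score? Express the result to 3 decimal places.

Per-class F1 score (2·TP/(2·TP+FP+FN)):
  A: TP=8, FP=0+0+2=2, FN=4+0+2=6 → 16/24 = 0.6667
  B: TP=11, FP=4+0+2=6, FN=0+0+1=1 → 22/29 = 0.7586
  C: TP=5, FP=0+0+2=2, FN=0+0+2=2 → 10/14 = 0.7143
  D: TP=6, FP=2+1+2=5, FN=2+2+2=6 → 12/23 = 0.5217
Macro-F1 score = mean = (0.6667 + 0.7586 + 0.7143 + 0.5217) / 4 = 0.665

0.665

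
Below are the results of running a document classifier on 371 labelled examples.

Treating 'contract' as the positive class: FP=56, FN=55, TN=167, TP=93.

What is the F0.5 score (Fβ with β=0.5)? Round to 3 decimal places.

0.625

Fβ = (1+β²)·TP / ((1+β²)·TP + β²·FN + FP), with β²=1/4
= 1.25·93 / (1.25·93 + 0.25·55 + 56) = 0.625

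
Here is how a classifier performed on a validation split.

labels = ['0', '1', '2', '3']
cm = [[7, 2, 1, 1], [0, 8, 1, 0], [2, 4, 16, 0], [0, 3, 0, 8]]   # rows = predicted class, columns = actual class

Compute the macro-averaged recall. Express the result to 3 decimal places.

Per-class recall (TP/(TP+FN)):
  0: TP=7, FN=0+2+0=2 → 7/9 = 0.7778
  1: TP=8, FN=2+4+3=9 → 8/17 = 0.4706
  2: TP=16, FN=1+1+0=2 → 16/18 = 0.8889
  3: TP=8, FN=1+0+0=1 → 8/9 = 0.8889
Macro-recall = mean = (0.7778 + 0.4706 + 0.8889 + 0.8889) / 4 = 0.757

0.757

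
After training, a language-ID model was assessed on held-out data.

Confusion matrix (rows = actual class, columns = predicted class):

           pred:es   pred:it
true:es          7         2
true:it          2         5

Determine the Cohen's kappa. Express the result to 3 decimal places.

Observed agreement pₒ = trace/N = 12/16 = 0.7500
Expected agreement pₑ = Σ (rowᵢ·colᵢ)/N² = (9·9 + 7·7)/16² = 0.5078
κ = (pₒ − pₑ)/(1 − pₑ) = (0.7500 − 0.5078)/(1 − 0.5078) = 0.492

0.492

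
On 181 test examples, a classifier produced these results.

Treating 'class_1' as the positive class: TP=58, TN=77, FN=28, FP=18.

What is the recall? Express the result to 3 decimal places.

Recall = TP/(TP+FN) = 58/(58+28) = 58/86 = 0.674

0.674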